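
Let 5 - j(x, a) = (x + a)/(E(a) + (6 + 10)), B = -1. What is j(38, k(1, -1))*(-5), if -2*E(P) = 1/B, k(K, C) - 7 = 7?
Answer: -305/33 ≈ -9.2424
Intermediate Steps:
k(K, C) = 14 (k(K, C) = 7 + 7 = 14)
E(P) = 1/2 (E(P) = -1/2/(-1) = -1/2*(-1) = 1/2)
j(x, a) = 5 - 2*a/33 - 2*x/33 (j(x, a) = 5 - (x + a)/(1/2 + (6 + 10)) = 5 - (a + x)/(1/2 + 16) = 5 - (a + x)/33/2 = 5 - (a + x)*2/33 = 5 - (2*a/33 + 2*x/33) = 5 + (-2*a/33 - 2*x/33) = 5 - 2*a/33 - 2*x/33)
j(38, k(1, -1))*(-5) = (5 - 2/33*14 - 2/33*38)*(-5) = (5 - 28/33 - 76/33)*(-5) = (61/33)*(-5) = -305/33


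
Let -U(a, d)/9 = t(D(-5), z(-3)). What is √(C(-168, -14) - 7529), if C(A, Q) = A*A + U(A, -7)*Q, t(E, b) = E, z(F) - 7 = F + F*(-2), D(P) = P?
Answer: √20065 ≈ 141.65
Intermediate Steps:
z(F) = 7 - F (z(F) = 7 + (F + F*(-2)) = 7 + (F - 2*F) = 7 - F)
U(a, d) = 45 (U(a, d) = -9*(-5) = 45)
C(A, Q) = A² + 45*Q (C(A, Q) = A*A + 45*Q = A² + 45*Q)
√(C(-168, -14) - 7529) = √(((-168)² + 45*(-14)) - 7529) = √((28224 - 630) - 7529) = √(27594 - 7529) = √20065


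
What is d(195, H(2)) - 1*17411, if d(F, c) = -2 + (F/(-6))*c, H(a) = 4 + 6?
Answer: -17738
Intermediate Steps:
H(a) = 10
d(F, c) = -2 - F*c/6 (d(F, c) = -2 + (F*(-⅙))*c = -2 + (-F/6)*c = -2 - F*c/6)
d(195, H(2)) - 1*17411 = (-2 - ⅙*195*10) - 1*17411 = (-2 - 325) - 17411 = -327 - 17411 = -17738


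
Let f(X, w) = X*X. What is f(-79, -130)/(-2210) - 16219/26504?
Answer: -100627727/29286920 ≈ -3.4359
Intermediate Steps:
f(X, w) = X²
f(-79, -130)/(-2210) - 16219/26504 = (-79)²/(-2210) - 16219/26504 = 6241*(-1/2210) - 16219*1/26504 = -6241/2210 - 16219/26504 = -100627727/29286920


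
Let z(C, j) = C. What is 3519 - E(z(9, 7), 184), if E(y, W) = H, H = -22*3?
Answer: 3585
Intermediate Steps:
H = -66
E(y, W) = -66
3519 - E(z(9, 7), 184) = 3519 - 1*(-66) = 3519 + 66 = 3585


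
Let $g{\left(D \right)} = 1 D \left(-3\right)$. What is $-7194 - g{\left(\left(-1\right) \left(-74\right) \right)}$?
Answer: $-6972$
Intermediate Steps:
$g{\left(D \right)} = - 3 D$ ($g{\left(D \right)} = D \left(-3\right) = - 3 D$)
$-7194 - g{\left(\left(-1\right) \left(-74\right) \right)} = -7194 - - 3 \left(\left(-1\right) \left(-74\right)\right) = -7194 - \left(-3\right) 74 = -7194 - -222 = -7194 + 222 = -6972$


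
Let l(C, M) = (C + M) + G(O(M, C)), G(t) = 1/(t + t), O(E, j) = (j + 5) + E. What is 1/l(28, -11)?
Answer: 44/749 ≈ 0.058745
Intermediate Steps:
O(E, j) = 5 + E + j (O(E, j) = (5 + j) + E = 5 + E + j)
G(t) = 1/(2*t)
l(C, M) = C + M + 1/(2*(5 + C + M)) (l(C, M) = (C + M) + 1/(2*(5 + M + C)) = (C + M) + 1/(2*(5 + C + M)) = C + M + 1/(2*(5 + C + M)))
1/l(28, -11) = 1/((½ + (28 - 11)*(5 + 28 - 11))/(5 + 28 - 11)) = 1/((½ + 17*22)/22) = 1/((½ + 374)/22) = 1/((1/22)*(749/2)) = 1/(749/44) = 44/749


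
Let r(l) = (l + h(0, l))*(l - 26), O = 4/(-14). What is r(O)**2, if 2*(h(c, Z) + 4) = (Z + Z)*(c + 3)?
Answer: 43877376/2401 ≈ 18275.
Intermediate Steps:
O = -2/7 (O = 4*(-1/14) = -2/7 ≈ -0.28571)
h(c, Z) = -4 + Z*(3 + c) (h(c, Z) = -4 + ((Z + Z)*(c + 3))/2 = -4 + ((2*Z)*(3 + c))/2 = -4 + (2*Z*(3 + c))/2 = -4 + Z*(3 + c))
r(l) = (-26 + l)*(-4 + 4*l) (r(l) = (l + (-4 + 3*l + l*0))*(l - 26) = (l + (-4 + 3*l + 0))*(-26 + l) = (l + (-4 + 3*l))*(-26 + l) = (-4 + 4*l)*(-26 + l) = (-26 + l)*(-4 + 4*l))
r(O)**2 = (104 - 108*(-2/7) + 4*(-2/7)**2)**2 = (104 + 216/7 + 4*(4/49))**2 = (104 + 216/7 + 16/49)**2 = (6624/49)**2 = 43877376/2401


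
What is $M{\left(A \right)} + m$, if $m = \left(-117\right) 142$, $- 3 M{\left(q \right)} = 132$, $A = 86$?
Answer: $-16658$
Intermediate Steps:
$M{\left(q \right)} = -44$ ($M{\left(q \right)} = \left(- \frac{1}{3}\right) 132 = -44$)
$m = -16614$
$M{\left(A \right)} + m = -44 - 16614 = -16658$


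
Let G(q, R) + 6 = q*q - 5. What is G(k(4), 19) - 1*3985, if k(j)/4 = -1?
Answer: -3980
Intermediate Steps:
k(j) = -4 (k(j) = 4*(-1) = -4)
G(q, R) = -11 + q**2 (G(q, R) = -6 + (q*q - 5) = -6 + (q**2 - 5) = -6 + (-5 + q**2) = -11 + q**2)
G(k(4), 19) - 1*3985 = (-11 + (-4)**2) - 1*3985 = (-11 + 16) - 3985 = 5 - 3985 = -3980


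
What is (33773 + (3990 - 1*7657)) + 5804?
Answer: 35910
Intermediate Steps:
(33773 + (3990 - 1*7657)) + 5804 = (33773 + (3990 - 7657)) + 5804 = (33773 - 3667) + 5804 = 30106 + 5804 = 35910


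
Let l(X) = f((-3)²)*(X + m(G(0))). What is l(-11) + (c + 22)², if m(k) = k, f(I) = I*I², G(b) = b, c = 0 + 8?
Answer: -7119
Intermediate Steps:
c = 8
f(I) = I³
l(X) = 729*X (l(X) = ((-3)²)³*(X + 0) = 9³*X = 729*X)
l(-11) + (c + 22)² = 729*(-11) + (8 + 22)² = -8019 + 30² = -8019 + 900 = -7119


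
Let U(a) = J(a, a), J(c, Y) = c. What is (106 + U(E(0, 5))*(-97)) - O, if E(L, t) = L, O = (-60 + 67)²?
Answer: 57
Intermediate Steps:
O = 49 (O = 7² = 49)
U(a) = a
(106 + U(E(0, 5))*(-97)) - O = (106 + 0*(-97)) - 1*49 = (106 + 0) - 49 = 106 - 49 = 57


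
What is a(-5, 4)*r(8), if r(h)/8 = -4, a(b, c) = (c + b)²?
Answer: -32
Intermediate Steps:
a(b, c) = (b + c)²
r(h) = -32 (r(h) = 8*(-4) = -32)
a(-5, 4)*r(8) = (-5 + 4)²*(-32) = (-1)²*(-32) = 1*(-32) = -32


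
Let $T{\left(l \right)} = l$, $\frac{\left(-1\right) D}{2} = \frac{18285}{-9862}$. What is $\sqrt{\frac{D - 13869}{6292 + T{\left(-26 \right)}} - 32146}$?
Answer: $\frac{i \sqrt{7672689598129035805}}{15448823} \approx 179.3 i$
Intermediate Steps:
$D = \frac{18285}{4931}$ ($D = - 2 \frac{18285}{-9862} = - 2 \cdot 18285 \left(- \frac{1}{9862}\right) = \left(-2\right) \left(- \frac{18285}{9862}\right) = \frac{18285}{4931} \approx 3.7082$)
$\sqrt{\frac{D - 13869}{6292 + T{\left(-26 \right)}} - 32146} = \sqrt{\frac{\frac{18285}{4931} - 13869}{6292 - 26} - 32146} = \sqrt{- \frac{68369754}{4931 \cdot 6266} - 32146} = \sqrt{\left(- \frac{68369754}{4931}\right) \frac{1}{6266} - 32146} = \sqrt{- \frac{34184877}{15448823} - 32146} = \sqrt{- \frac{496652049035}{15448823}} = \frac{i \sqrt{7672689598129035805}}{15448823}$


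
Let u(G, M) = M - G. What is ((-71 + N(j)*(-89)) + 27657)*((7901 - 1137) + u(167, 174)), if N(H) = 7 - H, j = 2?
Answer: 183771711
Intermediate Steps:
((-71 + N(j)*(-89)) + 27657)*((7901 - 1137) + u(167, 174)) = ((-71 + (7 - 1*2)*(-89)) + 27657)*((7901 - 1137) + (174 - 1*167)) = ((-71 + (7 - 2)*(-89)) + 27657)*(6764 + (174 - 167)) = ((-71 + 5*(-89)) + 27657)*(6764 + 7) = ((-71 - 445) + 27657)*6771 = (-516 + 27657)*6771 = 27141*6771 = 183771711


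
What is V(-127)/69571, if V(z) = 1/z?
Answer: -1/8835517 ≈ -1.1318e-7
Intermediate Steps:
V(-127)/69571 = 1/(-127*69571) = -1/127*1/69571 = -1/8835517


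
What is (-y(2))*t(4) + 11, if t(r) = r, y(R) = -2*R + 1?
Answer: 23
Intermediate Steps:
y(R) = 1 - 2*R
(-y(2))*t(4) + 11 = -(1 - 2*2)*4 + 11 = -(1 - 4)*4 + 11 = -1*(-3)*4 + 11 = 3*4 + 11 = 12 + 11 = 23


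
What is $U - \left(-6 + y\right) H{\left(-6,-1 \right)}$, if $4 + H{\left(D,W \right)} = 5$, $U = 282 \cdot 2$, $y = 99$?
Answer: $471$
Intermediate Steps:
$U = 564$
$H{\left(D,W \right)} = 1$ ($H{\left(D,W \right)} = -4 + 5 = 1$)
$U - \left(-6 + y\right) H{\left(-6,-1 \right)} = 564 - \left(-6 + 99\right) 1 = 564 - 93 \cdot 1 = 564 - 93 = 471$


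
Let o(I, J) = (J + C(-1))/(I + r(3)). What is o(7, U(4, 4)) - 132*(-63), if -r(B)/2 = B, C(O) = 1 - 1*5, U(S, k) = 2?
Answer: 8314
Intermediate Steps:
C(O) = -4 (C(O) = 1 - 5 = -4)
r(B) = -2*B
o(I, J) = (-4 + J)/(-6 + I) (o(I, J) = (J - 4)/(I - 2*3) = (-4 + J)/(I - 6) = (-4 + J)/(-6 + I))
o(7, U(4, 4)) - 132*(-63) = (-4 + 2)/(-6 + 7) - 132*(-63) = -2/1 + 8316 = 1*(-2) + 8316 = -2 + 8316 = 8314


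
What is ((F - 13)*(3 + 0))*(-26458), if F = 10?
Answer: 238122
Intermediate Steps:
((F - 13)*(3 + 0))*(-26458) = ((10 - 13)*(3 + 0))*(-26458) = -3*3*(-26458) = -9*(-26458) = 238122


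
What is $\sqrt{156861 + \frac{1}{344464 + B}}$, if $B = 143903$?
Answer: $\frac{2 \sqrt{1039214262979211}}{162789} \approx 396.06$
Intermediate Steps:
$\sqrt{156861 + \frac{1}{344464 + B}} = \sqrt{156861 + \frac{1}{344464 + 143903}} = \sqrt{156861 + \frac{1}{488367}} = \sqrt{\frac{76605735988}{488367}} = \frac{2 \sqrt{1039214262979211}}{162789}$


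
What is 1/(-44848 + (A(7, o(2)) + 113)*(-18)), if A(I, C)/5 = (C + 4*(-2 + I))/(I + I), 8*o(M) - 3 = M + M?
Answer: -56/2632907 ≈ -2.1269e-5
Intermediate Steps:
o(M) = 3/8 + M/4 (o(M) = 3/8 + (M + M)/8 = 3/8 + (2*M)/8 = 3/8 + M/4)
A(I, C) = 5*(-8 + C + 4*I)/(2*I) (A(I, C) = 5*((C + 4*(-2 + I))/(I + I)) = 5*((C + (-8 + 4*I))/((2*I))) = 5*((-8 + C + 4*I)*(1/(2*I))) = 5*((-8 + C + 4*I)/(2*I)) = 5*(-8 + C + 4*I)/(2*I))
1/(-44848 + (A(7, o(2)) + 113)*(-18)) = 1/(-44848 + ((5/2)*(-8 + (3/8 + (¼)*2) + 4*7)/7 + 113)*(-18)) = 1/(-44848 + ((5/2)*(⅐)*(-8 + (3/8 + ½) + 28) + 113)*(-18)) = 1/(-44848 + ((5/2)*(⅐)*(-8 + 7/8 + 28) + 113)*(-18)) = 1/(-44848 + ((5/2)*(⅐)*(167/8) + 113)*(-18)) = 1/(-44848 + (835/112 + 113)*(-18)) = 1/(-44848 + (13491/112)*(-18)) = 1/(-44848 - 121419/56) = 1/(-2632907/56) = -56/2632907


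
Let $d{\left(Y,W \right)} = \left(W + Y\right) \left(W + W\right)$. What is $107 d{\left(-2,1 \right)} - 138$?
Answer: $-352$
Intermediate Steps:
$d{\left(Y,W \right)} = 2 W \left(W + Y\right)$ ($d{\left(Y,W \right)} = \left(W + Y\right) 2 W = 2 W \left(W + Y\right)$)
$107 d{\left(-2,1 \right)} - 138 = 107 \cdot 2 \cdot 1 \left(1 - 2\right) - 138 = 107 \cdot 2 \cdot 1 \left(-1\right) - 138 = 107 \left(-2\right) - 138 = -214 - 138 = -352$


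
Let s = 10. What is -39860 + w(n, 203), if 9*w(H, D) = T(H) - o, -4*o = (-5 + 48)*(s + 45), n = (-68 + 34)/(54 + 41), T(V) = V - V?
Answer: -1432595/36 ≈ -39794.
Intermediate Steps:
T(V) = 0
n = -34/95 ≈ -0.35789
o = -2365/4 (o = -(-5 + 48)*(10 + 45)/4 = -43*55/4 = -1/4*2365 = -2365/4 ≈ -591.25)
w(H, D) = 2365/36 (w(H, D) = (0 - 1*(-2365/4))/9 = (0 + 2365/4)/9 = (1/9)*(2365/4) = 2365/36)
-39860 + w(n, 203) = -39860 + 2365/36 = -1432595/36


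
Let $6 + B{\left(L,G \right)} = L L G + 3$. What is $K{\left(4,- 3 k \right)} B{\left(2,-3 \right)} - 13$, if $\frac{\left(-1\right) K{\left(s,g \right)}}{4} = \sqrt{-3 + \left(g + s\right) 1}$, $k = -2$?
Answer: $-13 + 60 \sqrt{7} \approx 145.75$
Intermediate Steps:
$B{\left(L,G \right)} = -3 + G L^{2}$ ($B{\left(L,G \right)} = -6 + \left(L L G + 3\right) = -6 + \left(L^{2} G + 3\right) = -6 + \left(G L^{2} + 3\right) = -6 + \left(3 + G L^{2}\right) = -3 + G L^{2}$)
$K{\left(s,g \right)} = - 4 \sqrt{-3 + g + s}$ ($K{\left(s,g \right)} = - 4 \sqrt{-3 + \left(g + s\right) 1} = - 4 \sqrt{-3 + \left(g + s\right)} = - 4 \sqrt{-3 + g + s}$)
$K{\left(4,- 3 k \right)} B{\left(2,-3 \right)} - 13 = - 4 \sqrt{-3 - -6 + 4} \left(-3 - 3 \cdot 2^{2}\right) - 13 = - 4 \sqrt{-3 + 6 + 4} \left(-3 - 12\right) - 13 = - 4 \sqrt{7} \left(-3 - 12\right) - 13 = - 4 \sqrt{7} \left(-15\right) - 13 = 60 \sqrt{7} - 13 = -13 + 60 \sqrt{7}$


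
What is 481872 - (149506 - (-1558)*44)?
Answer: 263814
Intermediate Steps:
481872 - (149506 - (-1558)*44) = 481872 - (149506 - 1*(-68552)) = 481872 - (149506 + 68552) = 481872 - 1*218058 = 481872 - 218058 = 263814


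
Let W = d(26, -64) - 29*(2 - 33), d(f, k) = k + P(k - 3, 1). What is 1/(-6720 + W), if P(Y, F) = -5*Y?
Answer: -1/5550 ≈ -0.00018018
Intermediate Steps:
d(f, k) = 15 - 4*k (d(f, k) = k - 5*(k - 3) = k - 5*(-3 + k) = k + (15 - 5*k) = 15 - 4*k)
W = 1170 (W = (15 - 4*(-64)) - 29*(2 - 33) = (15 + 256) - 29*(-31) = 271 - 1*(-899) = 271 + 899 = 1170)
1/(-6720 + W) = 1/(-6720 + 1170) = 1/(-5550) = -1/5550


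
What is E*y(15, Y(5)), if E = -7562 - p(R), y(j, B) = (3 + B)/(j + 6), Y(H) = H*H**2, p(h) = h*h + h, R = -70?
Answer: -1586176/21 ≈ -75532.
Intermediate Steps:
p(h) = h + h**2 (p(h) = h**2 + h = h + h**2)
Y(H) = H**3
y(j, B) = (3 + B)/(6 + j)
E = -12392 (E = -7562 - (-70)*(1 - 70) = -7562 - (-70)*(-69) = -7562 - 1*4830 = -7562 - 4830 = -12392)
E*y(15, Y(5)) = -12392*(3 + 5**3)/(6 + 15) = -12392*(3 + 125)/21 = -12392*128/21 = -1586176/21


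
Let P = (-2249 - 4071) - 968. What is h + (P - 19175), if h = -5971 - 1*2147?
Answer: -34581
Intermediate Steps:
P = -7288 (P = -6320 - 968 = -7288)
h = -8118 (h = -5971 - 2147 = -8118)
h + (P - 19175) = -8118 + (-7288 - 19175) = -8118 - 26463 = -34581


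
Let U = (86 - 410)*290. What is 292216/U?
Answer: -36527/11745 ≈ -3.1100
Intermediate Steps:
U = -93960 (U = -324*290 = -93960)
292216/U = 292216/(-93960) = 292216*(-1/93960) = -36527/11745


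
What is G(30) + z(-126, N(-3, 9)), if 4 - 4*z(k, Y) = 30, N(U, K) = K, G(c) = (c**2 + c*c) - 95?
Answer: 3397/2 ≈ 1698.5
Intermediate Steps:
G(c) = -95 + 2*c**2 (G(c) = (c**2 + c**2) - 95 = 2*c**2 - 95 = -95 + 2*c**2)
z(k, Y) = -13/2 (z(k, Y) = 1 - 1/4*30 = 1 - 15/2 = -13/2)
G(30) + z(-126, N(-3, 9)) = (-95 + 2*30**2) - 13/2 = (-95 + 2*900) - 13/2 = (-95 + 1800) - 13/2 = 1705 - 13/2 = 3397/2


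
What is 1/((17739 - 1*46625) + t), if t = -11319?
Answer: -1/40205 ≈ -2.4873e-5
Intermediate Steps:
1/((17739 - 1*46625) + t) = 1/((17739 - 1*46625) - 11319) = 1/((17739 - 46625) - 11319) = 1/(-28886 - 11319) = 1/(-40205) = -1/40205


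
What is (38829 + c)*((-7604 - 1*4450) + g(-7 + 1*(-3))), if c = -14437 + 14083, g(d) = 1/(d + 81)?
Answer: -32928174675/71 ≈ -4.6378e+8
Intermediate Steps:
g(d) = 1/(81 + d)
c = -354
(38829 + c)*((-7604 - 1*4450) + g(-7 + 1*(-3))) = (38829 - 354)*((-7604 - 1*4450) + 1/(81 + (-7 + 1*(-3)))) = 38475*((-7604 - 4450) + 1/(81 + (-7 - 3))) = 38475*(-12054 + 1/(81 - 10)) = 38475*(-12054 + 1/71) = 38475*(-855833/71) = -32928174675/71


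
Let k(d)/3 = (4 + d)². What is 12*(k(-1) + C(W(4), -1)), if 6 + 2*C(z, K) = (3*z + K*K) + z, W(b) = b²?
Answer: 678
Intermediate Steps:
k(d) = 3*(4 + d)²
C(z, K) = -3 + K²/2 + 2*z (C(z, K) = -3 + ((3*z + K*K) + z)/2 = -3 + ((3*z + K²) + z)/2 = -3 + ((K² + 3*z) + z)/2 = -3 + (K² + 4*z)/2 = -3 + (K²/2 + 2*z) = -3 + K²/2 + 2*z)
12*(k(-1) + C(W(4), -1)) = 12*(3*(4 - 1)² + (-3 + (½)*(-1)² + 2*4²)) = 12*(3*3² + (-3 + (½)*1 + 2*16)) = 12*(3*9 + (-3 + ½ + 32)) = 12*(27 + 59/2) = 12*(113/2) = 678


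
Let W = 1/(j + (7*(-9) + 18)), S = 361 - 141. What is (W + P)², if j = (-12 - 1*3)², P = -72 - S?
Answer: 2762448481/32400 ≈ 85261.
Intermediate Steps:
S = 220
P = -292 (P = -72 - 1*220 = -72 - 220 = -292)
j = 225 (j = (-12 - 3)² = (-15)² = 225)
W = 1/180 (W = 1/(225 + (7*(-9) + 18)) = 1/(225 + (-63 + 18)) = 1/(225 - 45) = 1/180 ≈ 0.0055556)
(W + P)² = (1/180 - 292)² = (-52559/180)² = 2762448481/32400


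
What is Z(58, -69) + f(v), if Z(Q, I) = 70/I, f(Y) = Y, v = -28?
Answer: -2002/69 ≈ -29.014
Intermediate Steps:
Z(58, -69) + f(v) = 70/(-69) - 28 = 70*(-1/69) - 28 = -70/69 - 28 = -2002/69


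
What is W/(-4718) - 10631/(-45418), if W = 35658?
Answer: -112096999/15305866 ≈ -7.3238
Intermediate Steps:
W/(-4718) - 10631/(-45418) = 35658/(-4718) - 10631/(-45418) = 35658*(-1/4718) - 10631*(-1/45418) = -2547/337 + 10631/45418 = -112096999/15305866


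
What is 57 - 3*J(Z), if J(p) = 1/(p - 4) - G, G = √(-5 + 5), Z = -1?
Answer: 288/5 ≈ 57.600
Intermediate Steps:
G = 0 (G = √0 = 0)
J(p) = 1/(-4 + p) (J(p) = 1/(p - 4) - 1*0 = 1/(-4 + p) + 0 = 1/(-4 + p))
57 - 3*J(Z) = 57 - 3/(-4 - 1) = 57 - 3/(-5) = 57 - 3*(-⅕) = 57 + ⅗ = 288/5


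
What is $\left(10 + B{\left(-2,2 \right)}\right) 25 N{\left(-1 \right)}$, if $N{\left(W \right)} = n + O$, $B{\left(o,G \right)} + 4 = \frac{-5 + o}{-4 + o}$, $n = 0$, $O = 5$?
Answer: $\frac{5375}{6} \approx 895.83$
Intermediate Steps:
$B{\left(o,G \right)} = -4 + \frac{-5 + o}{-4 + o}$
$N{\left(W \right)} = 5$ ($N{\left(W \right)} = 0 + 5 = 5$)
$\left(10 + B{\left(-2,2 \right)}\right) 25 N{\left(-1 \right)} = \left(10 + \frac{11 - -6}{-4 - 2}\right) 25 \cdot 5 = \left(10 + \frac{11 + 6}{-6}\right) 25 \cdot 5 = \left(10 - \frac{17}{6}\right) 25 \cdot 5 = \frac{43}{6} \cdot 25 \cdot 5 = \frac{1075}{6} \cdot 5 = \frac{5375}{6}$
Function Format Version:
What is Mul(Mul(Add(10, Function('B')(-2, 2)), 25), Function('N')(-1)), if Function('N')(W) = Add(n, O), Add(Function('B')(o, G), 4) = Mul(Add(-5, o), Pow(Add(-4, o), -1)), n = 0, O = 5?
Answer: Rational(5375, 6) ≈ 895.83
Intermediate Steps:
Function('B')(o, G) = Add(-4, Mul(Pow(Add(-4, o), -1), Add(-5, o))) (Function('B')(o, G) = Add(-4, Mul(Add(-5, o), Pow(Add(-4, o), -1))) = Add(-4, Mul(Pow(Add(-4, o), -1), Add(-5, o))))
Function('N')(W) = 5 (Function('N')(W) = Add(0, 5) = 5)
Mul(Mul(Add(10, Function('B')(-2, 2)), 25), Function('N')(-1)) = Mul(Mul(Add(10, Mul(Pow(Add(-4, -2), -1), Add(11, Mul(-3, -2)))), 25), 5) = Mul(Mul(Add(10, Mul(Pow(-6, -1), Add(11, 6))), 25), 5) = Mul(Mul(Add(10, Mul(Rational(-1, 6), 17)), 25), 5) = Mul(Mul(Add(10, Rational(-17, 6)), 25), 5) = Mul(Mul(Rational(43, 6), 25), 5) = Mul(Rational(1075, 6), 5) = Rational(5375, 6)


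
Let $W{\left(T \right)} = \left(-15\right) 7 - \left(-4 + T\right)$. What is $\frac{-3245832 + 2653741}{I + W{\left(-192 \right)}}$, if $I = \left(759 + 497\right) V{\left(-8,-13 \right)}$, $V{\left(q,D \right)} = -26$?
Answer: $\frac{592091}{32565} \approx 18.182$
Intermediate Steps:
$W{\left(T \right)} = -101 - T$ ($W{\left(T \right)} = -105 - \left(-4 + T\right) = -101 - T$)
$I = -32656$ ($I = \left(759 + 497\right) \left(-26\right) = 1256 \left(-26\right) = -32656$)
$\frac{-3245832 + 2653741}{I + W{\left(-192 \right)}} = \frac{-3245832 + 2653741}{-32656 - -91} = - \frac{592091}{-32656 + \left(-101 + 192\right)} = - \frac{592091}{-32656 + 91} = - \frac{592091}{-32565} = \left(-592091\right) \left(- \frac{1}{32565}\right) = \frac{592091}{32565}$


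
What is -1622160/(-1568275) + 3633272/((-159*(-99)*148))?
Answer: 473853194434/182678004135 ≈ 2.5939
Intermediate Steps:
-1622160/(-1568275) + 3633272/((-159*(-99)*148)) = -1622160*(-1/1568275) + 3633272/((15741*148)) = 324432/313655 + 3633272/2329668 = 324432/313655 + 3633272*(1/2329668) = 324432/313655 + 908318/582417 = 473853194434/182678004135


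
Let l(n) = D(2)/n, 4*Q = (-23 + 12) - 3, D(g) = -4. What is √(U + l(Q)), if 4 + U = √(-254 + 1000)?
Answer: √(-140 + 49*√746)/7 ≈ 4.9453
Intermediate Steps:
Q = -7/2 (Q = ((-23 + 12) - 3)/4 = (-11 - 3)/4 = (¼)*(-14) = -7/2 ≈ -3.5000)
l(n) = -4/n
U = -4 + √746 (U = -4 + √(-254 + 1000) = -4 + √746 ≈ 23.313)
√(U + l(Q)) = √((-4 + √746) - 4/(-7/2)) = √((-4 + √746) - 4*(-2/7)) = √((-4 + √746) + 8/7) = √(-20/7 + √746)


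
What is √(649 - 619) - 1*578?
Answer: -578 + √30 ≈ -572.52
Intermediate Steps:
√(649 - 619) - 1*578 = √30 - 578 = -578 + √30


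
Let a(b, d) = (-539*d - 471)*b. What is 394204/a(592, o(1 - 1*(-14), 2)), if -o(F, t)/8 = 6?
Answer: 98551/3759348 ≈ 0.026215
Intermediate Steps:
o(F, t) = -48 (o(F, t) = -8*6 = -48)
a(b, d) = b*(-471 - 539*d) (a(b, d) = (-471 - 539*d)*b = b*(-471 - 539*d))
394204/a(592, o(1 - 1*(-14), 2)) = 394204/((-1*592*(471 + 539*(-48)))) = 394204/((-1*592*(471 - 25872))) = 394204/((-1*592*(-25401))) = 394204/15037392 = 394204*(1/15037392) = 98551/3759348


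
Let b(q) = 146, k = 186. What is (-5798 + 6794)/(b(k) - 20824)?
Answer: -498/10339 ≈ -0.048167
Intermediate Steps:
(-5798 + 6794)/(b(k) - 20824) = (-5798 + 6794)/(146 - 20824) = 996/(-20678) = 996*(-1/20678) = -498/10339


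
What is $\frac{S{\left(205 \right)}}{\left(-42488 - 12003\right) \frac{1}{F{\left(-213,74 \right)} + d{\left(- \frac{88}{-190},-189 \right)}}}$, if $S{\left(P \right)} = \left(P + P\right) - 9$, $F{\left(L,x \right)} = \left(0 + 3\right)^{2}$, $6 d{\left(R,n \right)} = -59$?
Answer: $\frac{2005}{326946} \approx 0.0061325$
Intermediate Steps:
$d{\left(R,n \right)} = - \frac{59}{6}$ ($d{\left(R,n \right)} = \frac{1}{6} \left(-59\right) = - \frac{59}{6}$)
$F{\left(L,x \right)} = 9$ ($F{\left(L,x \right)} = 3^{2} = 9$)
$S{\left(P \right)} = -9 + 2 P$ ($S{\left(P \right)} = 2 P - 9 = -9 + 2 P$)
$\frac{S{\left(205 \right)}}{\left(-42488 - 12003\right) \frac{1}{F{\left(-213,74 \right)} + d{\left(- \frac{88}{-190},-189 \right)}}} = \frac{-9 + 2 \cdot 205}{\left(-42488 - 12003\right) \frac{1}{9 - \frac{59}{6}}} = \frac{-9 + 410}{\left(-54491\right) \frac{1}{- \frac{5}{6}}} = \frac{401}{\left(-54491\right) \left(- \frac{6}{5}\right)} = \frac{401}{\frac{326946}{5}} = 401 \cdot \frac{5}{326946} = \frac{2005}{326946}$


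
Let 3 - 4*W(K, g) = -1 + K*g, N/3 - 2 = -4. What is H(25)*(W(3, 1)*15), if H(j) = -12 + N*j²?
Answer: -28215/2 ≈ -14108.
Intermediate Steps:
N = -6 (N = 6 + 3*(-4) = 6 - 12 = -6)
W(K, g) = 1 - K*g/4 (W(K, g) = ¾ - (-1 + K*g)/4 = ¾ + (¼ - K*g/4) = 1 - K*g/4)
H(j) = -12 - 6*j²
H(25)*(W(3, 1)*15) = (-12 - 6*25²)*((1 - ¼*3*1)*15) = (-12 - 6*625)*((1 - ¾)*15) = (-12 - 3750)*((¼)*15) = -3762*15/4 = -28215/2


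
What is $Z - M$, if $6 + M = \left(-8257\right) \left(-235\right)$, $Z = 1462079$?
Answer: $-478310$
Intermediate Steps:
$M = 1940389$ ($M = -6 - -1940395 = -6 + 1940395 = 1940389$)
$Z - M = 1462079 - 1940389 = -478310$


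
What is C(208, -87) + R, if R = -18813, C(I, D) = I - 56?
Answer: -18661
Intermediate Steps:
C(I, D) = -56 + I
C(208, -87) + R = (-56 + 208) - 18813 = 152 - 18813 = -18661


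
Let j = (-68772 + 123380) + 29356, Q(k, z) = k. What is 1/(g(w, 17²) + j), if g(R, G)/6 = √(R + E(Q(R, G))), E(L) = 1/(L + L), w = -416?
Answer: 5821504/488797800195 - 12*I*√55549/162932600065 ≈ 1.191e-5 - 1.7358e-8*I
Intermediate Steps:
E(L) = 1/(2*L)
g(R, G) = 6*√(R + 1/(2*R))
j = 83964 (j = 54608 + 29356 = 83964)
1/(g(w, 17²) + j) = 1/(3*√(2/(-416) + 4*(-416)) + 83964) = 1/(3*√(2*(-1/416) - 1664) + 83964) = 1/(3*√(-1/208 - 1664) + 83964) = 1/(3*√(-346113/208) + 83964) = 1/(3*(9*I*√55549/52) + 83964) = 1/(27*I*√55549/52 + 83964) = 1/(83964 + 27*I*√55549/52)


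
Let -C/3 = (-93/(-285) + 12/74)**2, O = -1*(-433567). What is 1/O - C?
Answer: 3834594665614/5356817837575 ≈ 0.71583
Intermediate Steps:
O = 433567
C = -8844267/12355225 (C = -3*(-93/(-285) + 12/74)**2 = -3*(-93*(-1/285) + 12*(1/74))**2 = -3*(31/95 + 6/37)**2 = -3*(1717/3515)**2 = -3*2948089/12355225 = -8844267/12355225 ≈ -0.71583)
1/O - C = 1/433567 - 1*(-8844267/12355225) = 1/433567 + 8844267/12355225 = 3834594665614/5356817837575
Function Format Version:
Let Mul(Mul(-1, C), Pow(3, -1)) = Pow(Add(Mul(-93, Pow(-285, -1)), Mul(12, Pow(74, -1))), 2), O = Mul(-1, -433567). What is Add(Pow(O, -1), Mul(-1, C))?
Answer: Rational(3834594665614, 5356817837575) ≈ 0.71583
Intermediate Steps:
O = 433567
C = Rational(-8844267, 12355225) (C = Mul(-3, Pow(Add(Mul(-93, Pow(-285, -1)), Mul(12, Pow(74, -1))), 2)) = Mul(-3, Pow(Add(Mul(-93, Rational(-1, 285)), Mul(12, Rational(1, 74))), 2)) = Mul(-3, Pow(Add(Rational(31, 95), Rational(6, 37)), 2)) = Mul(-3, Pow(Rational(1717, 3515), 2)) = Mul(-3, Rational(2948089, 12355225)) = Rational(-8844267, 12355225) ≈ -0.71583)
Add(Pow(O, -1), Mul(-1, C)) = Add(Pow(433567, -1), Mul(-1, Rational(-8844267, 12355225))) = Add(Rational(1, 433567), Rational(8844267, 12355225)) = Rational(3834594665614, 5356817837575)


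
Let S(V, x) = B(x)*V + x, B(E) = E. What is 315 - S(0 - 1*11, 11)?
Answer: 425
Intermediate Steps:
S(V, x) = x + V*x (S(V, x) = x*V + x = V*x + x = x + V*x)
315 - S(0 - 1*11, 11) = 315 - 11*(1 + (0 - 1*11)) = 315 - 11*(1 + (0 - 11)) = 315 - 11*(1 - 11) = 315 - 11*(-10) = 315 - 1*(-110) = 315 + 110 = 425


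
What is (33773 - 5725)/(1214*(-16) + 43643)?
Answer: 28048/24219 ≈ 1.1581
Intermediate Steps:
(33773 - 5725)/(1214*(-16) + 43643) = 28048/(-19424 + 43643) = 28048/24219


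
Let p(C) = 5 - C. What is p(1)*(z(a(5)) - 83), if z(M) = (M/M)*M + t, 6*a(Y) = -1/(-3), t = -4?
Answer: -3130/9 ≈ -347.78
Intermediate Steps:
a(Y) = 1/18 (a(Y) = (-1/(-3))/6 = (-1*(-1/3))/6 = (1/6)*(1/3) = 1/18)
z(M) = -4 + M (z(M) = (M/M)*M - 4 = 1*M - 4 = M - 4 = -4 + M)
p(1)*(z(a(5)) - 83) = (5 - 1*1)*((-4 + 1/18) - 83) = (5 - 1)*(-71/18 - 83) = 4*(-1565/18) = -3130/9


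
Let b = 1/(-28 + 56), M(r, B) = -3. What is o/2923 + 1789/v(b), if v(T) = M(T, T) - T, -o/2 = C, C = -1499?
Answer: -146164086/248455 ≈ -588.29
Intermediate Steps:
o = 2998 (o = -2*(-1499) = 2998)
b = 1/28 ≈ 0.035714
v(T) = -3 - T
o/2923 + 1789/v(b) = 2998/2923 + 1789/(-3 - 1*1/28) = 2998*(1/2923) + 1789/(-3 - 1/28) = 2998/2923 + 1789/(-85/28) = 2998/2923 + 1789*(-28/85) = 2998/2923 - 50092/85 = -146164086/248455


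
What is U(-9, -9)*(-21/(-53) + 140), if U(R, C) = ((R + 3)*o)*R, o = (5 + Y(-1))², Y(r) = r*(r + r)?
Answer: 19688886/53 ≈ 3.7149e+5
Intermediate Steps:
Y(r) = 2*r² (Y(r) = r*(2*r) = 2*r²)
o = 49 (o = (5 + 2*(-1)²)² = (5 + 2*1)² = (5 + 2)² = 7² = 49)
U(R, C) = R*(147 + 49*R) (U(R, C) = ((R + 3)*49)*R = ((3 + R)*49)*R = (147 + 49*R)*R = R*(147 + 49*R))
U(-9, -9)*(-21/(-53) + 140) = (49*(-9)*(3 - 9))*(-21/(-53) + 140) = (49*(-9)*(-6))*(-21*(-1/53) + 140) = 2646*(21/53 + 140) = 2646*(7441/53) = 19688886/53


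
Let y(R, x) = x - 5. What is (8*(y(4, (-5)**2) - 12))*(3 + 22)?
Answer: 1600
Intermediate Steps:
y(R, x) = -5 + x
(8*(y(4, (-5)**2) - 12))*(3 + 22) = (8*((-5 + (-5)**2) - 12))*(3 + 22) = (8*((-5 + 25) - 12))*25 = (8*(20 - 12))*25 = (8*8)*25 = 64*25 = 1600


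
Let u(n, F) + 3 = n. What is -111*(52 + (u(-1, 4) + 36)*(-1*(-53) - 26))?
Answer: -101676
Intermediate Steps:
u(n, F) = -3 + n
-111*(52 + (u(-1, 4) + 36)*(-1*(-53) - 26)) = -111*(52 + ((-3 - 1) + 36)*(-1*(-53) - 26)) = -111*(52 + (-4 + 36)*(53 - 26)) = -111*(52 + 32*27) = -111*(52 + 864) = -111*916 = -101676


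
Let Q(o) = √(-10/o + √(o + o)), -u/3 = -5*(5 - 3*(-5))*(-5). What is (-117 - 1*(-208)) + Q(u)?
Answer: 91 + √(6 + 9000*I*√30)/30 ≈ 96.234 + 5.2329*I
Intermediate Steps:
u = -1500 (u = -3*(-5*(5 - 3*(-5)))*(-5) = -3*(-5*(5 - 1*(-15)))*(-5) = -3*(-5*(5 + 15))*(-5) = -3*(-5*20)*(-5) = -(-300)*(-5) = -3*500 = -1500)
Q(o) = √(-10/o + √2*√o) (Q(o) = √(-10/o + √(2*o)) = √(-10/o + √2*√o))
(-117 - 1*(-208)) + Q(u) = (-117 - 1*(-208)) + √((-10 + √2*(-1500)^(3/2))/(-1500)) = (-117 + 208) + √(-(-10 + √2*(-15000*I*√15))/1500) = 91 + √(-(-10 - 15000*I*√30)/1500) = 91 + √(1/150 + 10*I*√30)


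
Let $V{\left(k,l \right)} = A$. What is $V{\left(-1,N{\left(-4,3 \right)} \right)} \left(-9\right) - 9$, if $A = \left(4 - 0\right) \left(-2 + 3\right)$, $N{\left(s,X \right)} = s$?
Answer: $-45$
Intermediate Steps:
$A = 4$ ($A = \left(4 + 0\right) 1 = 4 \cdot 1 = 4$)
$V{\left(k,l \right)} = 4$
$V{\left(-1,N{\left(-4,3 \right)} \right)} \left(-9\right) - 9 = 4 \left(-9\right) - 9 = -36 - 9 = -45$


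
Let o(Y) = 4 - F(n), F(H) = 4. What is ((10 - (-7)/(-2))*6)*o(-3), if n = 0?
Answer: 0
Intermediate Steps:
o(Y) = 0 (o(Y) = 4 - 1*4 = 4 - 4 = 0)
((10 - (-7)/(-2))*6)*o(-3) = ((10 - (-7)/(-2))*6)*0 = ((10 - (-7)*(-1)/2)*6)*0 = ((10 - 1*7/2)*6)*0 = ((10 - 7/2)*6)*0 = ((13/2)*6)*0 = 39*0 = 0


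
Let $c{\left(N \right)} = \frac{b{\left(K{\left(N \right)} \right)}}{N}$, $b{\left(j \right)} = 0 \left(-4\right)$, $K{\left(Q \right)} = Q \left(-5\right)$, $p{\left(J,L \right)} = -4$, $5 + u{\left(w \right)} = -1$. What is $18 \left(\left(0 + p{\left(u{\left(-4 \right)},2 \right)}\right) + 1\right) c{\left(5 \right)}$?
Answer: $0$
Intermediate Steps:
$u{\left(w \right)} = -6$ ($u{\left(w \right)} = -5 - 1 = -6$)
$K{\left(Q \right)} = - 5 Q$
$b{\left(j \right)} = 0$
$c{\left(N \right)} = 0$ ($c{\left(N \right)} = \frac{0}{N} = 0$)
$18 \left(\left(0 + p{\left(u{\left(-4 \right)},2 \right)}\right) + 1\right) c{\left(5 \right)} = 18 \left(\left(0 - 4\right) + 1\right) 0 = 18 \left(-4 + 1\right) 0 = 18 \left(-3\right) 0 = \left(-54\right) 0 = 0$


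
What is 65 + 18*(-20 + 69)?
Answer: 947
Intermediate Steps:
65 + 18*(-20 + 69) = 65 + 18*49 = 65 + 882 = 947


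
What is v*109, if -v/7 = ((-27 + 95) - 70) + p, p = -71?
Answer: 55699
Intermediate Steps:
v = 511 (v = -7*(((-27 + 95) - 70) - 71) = -7*((68 - 70) - 71) = -7*(-2 - 71) = -7*(-73) = 511)
v*109 = 511*109 = 55699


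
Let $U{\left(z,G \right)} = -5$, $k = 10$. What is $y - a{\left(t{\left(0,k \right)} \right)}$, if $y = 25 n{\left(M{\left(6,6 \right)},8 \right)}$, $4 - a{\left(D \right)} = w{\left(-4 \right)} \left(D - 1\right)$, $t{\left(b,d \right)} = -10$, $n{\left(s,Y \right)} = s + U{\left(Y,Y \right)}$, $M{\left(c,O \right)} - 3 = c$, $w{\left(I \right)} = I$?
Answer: $140$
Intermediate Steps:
$M{\left(c,O \right)} = 3 + c$
$n{\left(s,Y \right)} = -5 + s$ ($n{\left(s,Y \right)} = s - 5 = -5 + s$)
$a{\left(D \right)} = 4 D$ ($a{\left(D \right)} = 4 - - 4 \left(D - 1\right) = 4 - - 4 \left(-1 + D\right) = 4 - \left(4 - 4 D\right) = 4 + \left(-4 + 4 D\right) = 4 D$)
$y = 100$ ($y = 25 \left(-5 + \left(3 + 6\right)\right) = 25 \left(-5 + 9\right) = 25 \cdot 4 = 100$)
$y - a{\left(t{\left(0,k \right)} \right)} = 100 - 4 \left(-10\right) = 100 - -40 = 100 + 40 = 140$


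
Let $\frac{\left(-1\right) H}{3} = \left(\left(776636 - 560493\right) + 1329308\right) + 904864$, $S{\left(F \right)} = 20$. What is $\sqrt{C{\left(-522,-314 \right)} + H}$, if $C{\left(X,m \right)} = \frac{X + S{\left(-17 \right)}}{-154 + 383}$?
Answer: $\frac{i \sqrt{385491021703}}{229} \approx 2711.3 i$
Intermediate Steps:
$H = -7350945$ ($H = - 3 \left(\left(\left(776636 - 560493\right) + 1329308\right) + 904864\right) = - 3 \left(\left(216143 + 1329308\right) + 904864\right) = - 3 \left(1545451 + 904864\right) = \left(-3\right) 2450315 = -7350945$)
$C{\left(X,m \right)} = \frac{20}{229} + \frac{X}{229}$ ($C{\left(X,m \right)} = \frac{X + 20}{-154 + 383} = \frac{20 + X}{229} = \left(20 + X\right) \frac{1}{229} = \frac{20}{229} + \frac{X}{229}$)
$\sqrt{C{\left(-522,-314 \right)} + H} = \sqrt{\left(\frac{20}{229} + \frac{1}{229} \left(-522\right)\right) - 7350945} = \sqrt{\left(\frac{20}{229} - \frac{522}{229}\right) - 7350945} = \sqrt{- \frac{502}{229} - 7350945} = \sqrt{- \frac{1683366907}{229}} = \frac{i \sqrt{385491021703}}{229}$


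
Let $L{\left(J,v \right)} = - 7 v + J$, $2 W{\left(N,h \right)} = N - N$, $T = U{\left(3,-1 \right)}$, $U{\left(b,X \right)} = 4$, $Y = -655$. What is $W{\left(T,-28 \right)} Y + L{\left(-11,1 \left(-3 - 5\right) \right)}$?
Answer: $45$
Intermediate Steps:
$T = 4$
$W{\left(N,h \right)} = 0$ ($W{\left(N,h \right)} = \frac{N - N}{2} = \frac{1}{2} \cdot 0 = 0$)
$L{\left(J,v \right)} = J - 7 v$
$W{\left(T,-28 \right)} Y + L{\left(-11,1 \left(-3 - 5\right) \right)} = 0 \left(-655\right) - \left(11 + 7 \cdot 1 \left(-3 - 5\right)\right) = 0 - \left(11 + 7 \cdot 1 \left(-8\right)\right) = 0 - -45 = 0 + \left(-11 + 56\right) = 0 + 45 = 45$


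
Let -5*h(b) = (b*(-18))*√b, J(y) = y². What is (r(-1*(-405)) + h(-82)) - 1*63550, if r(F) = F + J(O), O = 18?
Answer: -62821 - 1476*I*√82/5 ≈ -62821.0 - 2673.1*I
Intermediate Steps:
r(F) = 324 + F (r(F) = F + 18² = F + 324 = 324 + F)
h(b) = 18*b^(3/2)/5 (h(b) = -b*(-18)*√b/5 = -(-18*b)*√b/5 = -(-18)*b^(3/2)/5 = 18*b^(3/2)/5)
(r(-1*(-405)) + h(-82)) - 1*63550 = ((324 - 1*(-405)) + 18*(-82)^(3/2)/5) - 1*63550 = ((324 + 405) + 18*(-82*I*√82)/5) - 63550 = (729 - 1476*I*√82/5) - 63550 = -62821 - 1476*I*√82/5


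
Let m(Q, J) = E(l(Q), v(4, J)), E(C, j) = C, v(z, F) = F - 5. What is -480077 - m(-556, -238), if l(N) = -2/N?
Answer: -133461407/278 ≈ -4.8008e+5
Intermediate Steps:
v(z, F) = -5 + F
m(Q, J) = -2/Q
-480077 - m(-556, -238) = -480077 - (-2)/(-556) = -480077 - (-2)*(-1)/556 = -480077 - 1*1/278 = -480077 - 1/278 = -133461407/278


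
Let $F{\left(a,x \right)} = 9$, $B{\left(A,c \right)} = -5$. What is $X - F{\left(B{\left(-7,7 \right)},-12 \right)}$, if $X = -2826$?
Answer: $-2835$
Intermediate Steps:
$X - F{\left(B{\left(-7,7 \right)},-12 \right)} = -2826 - 9 = -2835$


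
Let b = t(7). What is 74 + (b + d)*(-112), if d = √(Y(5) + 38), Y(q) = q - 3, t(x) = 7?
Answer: -710 - 224*√10 ≈ -1418.3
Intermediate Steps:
Y(q) = -3 + q
b = 7
d = 2*√10 (d = √((-3 + 5) + 38) = √(2 + 38) = √40 = 2*√10 ≈ 6.3246)
74 + (b + d)*(-112) = 74 + (7 + 2*√10)*(-112) = 74 + (-784 - 224*√10) = -710 - 224*√10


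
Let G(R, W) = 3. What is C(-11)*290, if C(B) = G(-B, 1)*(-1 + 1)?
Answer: 0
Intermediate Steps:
C(B) = 0 (C(B) = 3*(-1 + 1) = 3*0 = 0)
C(-11)*290 = 0*290 = 0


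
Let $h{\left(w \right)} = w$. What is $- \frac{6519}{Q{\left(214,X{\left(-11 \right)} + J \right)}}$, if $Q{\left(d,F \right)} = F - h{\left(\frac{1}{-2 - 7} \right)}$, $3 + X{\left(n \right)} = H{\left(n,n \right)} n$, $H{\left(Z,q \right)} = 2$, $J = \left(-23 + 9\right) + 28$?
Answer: $\frac{58671}{98} \approx 598.68$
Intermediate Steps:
$J = 14$ ($J = -14 + 28 = 14$)
$X{\left(n \right)} = -3 + 2 n$
$Q{\left(d,F \right)} = \frac{1}{9} + F$ ($Q{\left(d,F \right)} = F - \frac{1}{-2 - 7} = F - \frac{1}{-9} = F - - \frac{1}{9} = F + \frac{1}{9} = \frac{1}{9} + F$)
$- \frac{6519}{Q{\left(214,X{\left(-11 \right)} + J \right)}} = - \frac{6519}{\frac{1}{9} + \left(\left(-3 + 2 \left(-11\right)\right) + 14\right)} = - \frac{6519}{\frac{1}{9} + \left(\left(-3 - 22\right) + 14\right)} = - \frac{6519}{\frac{1}{9} + \left(-25 + 14\right)} = - \frac{6519}{\frac{1}{9} - 11} = - \frac{6519}{- \frac{98}{9}} = \left(-6519\right) \left(- \frac{9}{98}\right) = \frac{58671}{98}$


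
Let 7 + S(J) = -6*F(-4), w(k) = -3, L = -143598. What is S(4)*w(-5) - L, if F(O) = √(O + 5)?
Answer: 143637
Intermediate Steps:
F(O) = √(5 + O)
S(J) = -13 (S(J) = -7 - 6*√(5 - 4) = -7 - 6*√1 = -7 - 6*1 = -7 - 6 = -13)
S(4)*w(-5) - L = -13*(-3) - 1*(-143598) = 39 + 143598 = 143637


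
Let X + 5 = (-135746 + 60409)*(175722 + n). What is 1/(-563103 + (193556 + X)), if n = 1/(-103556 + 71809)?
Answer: -31747/420290210956565 ≈ -7.5536e-11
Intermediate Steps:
n = -1/31747 (n = 1/(-31747) = -1/31747 ≈ -3.1499e-5)
X = -420278478947956/31747 (X = -5 + (-135746 + 60409)*(175722 - 1/31747) = -5 - 75337*5578646333/31747 = -5 - 420278478789221/31747 = -420278478947956/31747 ≈ -1.3238e+10)
1/(-563103 + (193556 + X)) = 1/(-563103 + (193556 - 420278478947956/31747)) = 1/(-563103 - 420272334125624/31747) = 1/(-420290210956565/31747) = -31747/420290210956565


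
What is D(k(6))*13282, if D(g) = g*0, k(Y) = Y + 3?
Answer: 0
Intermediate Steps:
k(Y) = 3 + Y
D(g) = 0
D(k(6))*13282 = 0*13282 = 0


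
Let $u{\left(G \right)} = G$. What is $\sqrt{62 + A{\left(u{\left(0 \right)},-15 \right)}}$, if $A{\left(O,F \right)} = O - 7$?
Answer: $\sqrt{55} \approx 7.4162$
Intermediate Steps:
$A{\left(O,F \right)} = -7 + O$
$\sqrt{62 + A{\left(u{\left(0 \right)},-15 \right)}} = \sqrt{62 + \left(-7 + 0\right)} = \sqrt{62 - 7} = \sqrt{55}$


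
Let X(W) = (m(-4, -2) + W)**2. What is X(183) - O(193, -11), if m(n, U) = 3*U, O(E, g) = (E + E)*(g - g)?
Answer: 31329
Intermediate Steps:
O(E, g) = 0 (O(E, g) = (2*E)*0 = 0)
X(W) = (-6 + W)**2 (X(W) = (3*(-2) + W)**2 = (-6 + W)**2)
X(183) - O(193, -11) = (-6 + 183)**2 - 1*0 = 177**2 + 0 = 31329 + 0 = 31329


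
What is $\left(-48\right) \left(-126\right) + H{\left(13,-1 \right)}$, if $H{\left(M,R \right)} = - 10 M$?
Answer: $5918$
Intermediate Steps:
$\left(-48\right) \left(-126\right) + H{\left(13,-1 \right)} = \left(-48\right) \left(-126\right) - 130 = 6048 - 130 = 5918$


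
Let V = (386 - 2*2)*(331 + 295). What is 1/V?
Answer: 1/239132 ≈ 4.1818e-6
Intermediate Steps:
V = 239132 (V = (386 - 4)*626 = 382*626 = 239132)
1/V = 1/239132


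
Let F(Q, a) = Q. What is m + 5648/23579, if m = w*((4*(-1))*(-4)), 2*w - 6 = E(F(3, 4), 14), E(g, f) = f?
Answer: 3778288/23579 ≈ 160.24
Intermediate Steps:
w = 10 (w = 3 + (1/2)*14 = 3 + 7 = 10)
m = 160 (m = 10*((4*(-1))*(-4)) = 10*(-4*(-4)) = 10*16 = 160)
m + 5648/23579 = 160 + 5648/23579 = 3778288/23579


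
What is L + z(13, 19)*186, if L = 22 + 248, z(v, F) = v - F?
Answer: -846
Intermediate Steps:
L = 270
L + z(13, 19)*186 = 270 + (13 - 1*19)*186 = 270 + (13 - 19)*186 = 270 - 6*186 = 270 - 1116 = -846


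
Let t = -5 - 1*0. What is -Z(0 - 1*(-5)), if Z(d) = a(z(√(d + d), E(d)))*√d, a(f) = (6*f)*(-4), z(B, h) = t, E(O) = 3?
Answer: -120*√5 ≈ -268.33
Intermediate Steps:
t = -5 (t = -5 + 0 = -5)
z(B, h) = -5
a(f) = -24*f
Z(d) = 120*√d (Z(d) = (-24*(-5))*√d = 120*√d)
-Z(0 - 1*(-5)) = -120*√(0 - 1*(-5)) = -120*√(0 + 5) = -120*√5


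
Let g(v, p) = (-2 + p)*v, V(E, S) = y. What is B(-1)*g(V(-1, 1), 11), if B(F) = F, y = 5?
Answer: -45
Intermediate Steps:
V(E, S) = 5
g(v, p) = v*(-2 + p)
B(-1)*g(V(-1, 1), 11) = -5*(-2 + 11) = -5*9 = -1*45 = -45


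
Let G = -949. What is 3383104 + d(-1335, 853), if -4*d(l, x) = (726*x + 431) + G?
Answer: 3228414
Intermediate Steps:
d(l, x) = 259/2 - 363*x/2 (d(l, x) = -((726*x + 431) - 949)/4 = -((431 + 726*x) - 949)/4 = -(-518 + 726*x)/4 = 259/2 - 363*x/2)
3383104 + d(-1335, 853) = 3383104 + (259/2 - 363/2*853) = 3383104 + (259/2 - 309639/2) = 3383104 - 154690 = 3228414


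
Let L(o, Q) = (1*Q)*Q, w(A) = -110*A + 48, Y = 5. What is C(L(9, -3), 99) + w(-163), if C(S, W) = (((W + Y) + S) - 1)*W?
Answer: 29066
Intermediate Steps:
w(A) = 48 - 110*A
L(o, Q) = Q**2 (L(o, Q) = Q*Q = Q**2)
C(S, W) = W*(4 + S + W) (C(S, W) = (((W + 5) + S) - 1)*W = (((5 + W) + S) - 1)*W = ((5 + S + W) - 1)*W = (4 + S + W)*W = W*(4 + S + W))
C(L(9, -3), 99) + w(-163) = 99*(4 + (-3)**2 + 99) + (48 - 110*(-163)) = 99*(4 + 9 + 99) + (48 + 17930) = 99*112 + 17978 = 11088 + 17978 = 29066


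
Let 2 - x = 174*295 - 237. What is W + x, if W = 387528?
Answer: 336437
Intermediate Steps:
x = -51091 (x = 2 - (174*295 - 237) = 2 - (51330 - 237) = 2 - 1*51093 = 2 - 51093 = -51091)
W + x = 387528 - 51091 = 336437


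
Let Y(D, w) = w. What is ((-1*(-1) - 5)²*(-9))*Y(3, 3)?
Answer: -432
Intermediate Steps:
((-1*(-1) - 5)²*(-9))*Y(3, 3) = ((-1*(-1) - 5)²*(-9))*3 = ((1 - 5)²*(-9))*3 = ((-4)²*(-9))*3 = (16*(-9))*3 = -144*3 = -432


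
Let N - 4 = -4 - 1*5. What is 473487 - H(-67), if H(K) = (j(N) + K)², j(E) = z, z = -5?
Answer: 468303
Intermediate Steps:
N = -5 (N = 4 + (-4 - 1*5) = 4 + (-4 - 5) = 4 - 9 = -5)
j(E) = -5
H(K) = (-5 + K)²
473487 - H(-67) = 473487 - (-5 - 67)² = 473487 - 1*(-72)² = 473487 - 1*5184 = 473487 - 5184 = 468303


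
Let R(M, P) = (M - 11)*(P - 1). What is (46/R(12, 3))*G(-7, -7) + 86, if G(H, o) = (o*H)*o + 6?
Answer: -7665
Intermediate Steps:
R(M, P) = (-1 + P)*(-11 + M) (R(M, P) = (-11 + M)*(-1 + P) = (-1 + P)*(-11 + M))
G(H, o) = 6 + H*o**2 (G(H, o) = (H*o)*o + 6 = H*o**2 + 6 = 6 + H*o**2)
(46/R(12, 3))*G(-7, -7) + 86 = (46/(11 - 1*12 - 11*3 + 12*3))*(6 - 7*(-7)**2) + 86 = (46/(11 - 12 - 33 + 36))*(6 - 7*49) + 86 = (46/2)*(6 - 343) + 86 = (46*(1/2))*(-337) + 86 = 23*(-337) + 86 = -7751 + 86 = -7665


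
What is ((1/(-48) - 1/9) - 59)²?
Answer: 72505225/20736 ≈ 3496.6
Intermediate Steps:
((1/(-48) - 1/9) - 59)² = ((1*(-1/48) - 1*⅑) - 59)² = ((-1/48 - ⅑) - 59)² = (-19/144 - 59)² = (-8515/144)² = 72505225/20736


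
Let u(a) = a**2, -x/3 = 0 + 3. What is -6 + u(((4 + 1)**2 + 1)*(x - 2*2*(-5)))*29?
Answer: 2372078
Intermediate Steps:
x = -9 (x = -3*(0 + 3) = -3*3 = -9)
-6 + u(((4 + 1)**2 + 1)*(x - 2*2*(-5)))*29 = -6 + (((4 + 1)**2 + 1)*(-9 - 2*2*(-5)))**2*29 = -6 + ((5**2 + 1)*(-9 - 4*(-5)))**2*29 = -6 + ((25 + 1)*(-9 + 20))**2*29 = -6 + (26*11)**2*29 = -6 + 286**2*29 = -6 + 81796*29 = -6 + 2372084 = 2372078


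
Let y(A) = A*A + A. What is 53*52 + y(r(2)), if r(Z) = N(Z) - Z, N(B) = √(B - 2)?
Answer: 2758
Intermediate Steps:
N(B) = √(-2 + B)
r(Z) = √(-2 + Z) - Z
y(A) = A + A² (y(A) = A² + A = A + A²)
53*52 + y(r(2)) = 53*52 + (√(-2 + 2) - 1*2)*(1 + (√(-2 + 2) - 1*2)) = 2756 + (√0 - 2)*(1 + (√0 - 2)) = 2756 + (0 - 2)*(1 + (0 - 2)) = 2756 - 2*(1 - 2) = 2756 - 2*(-1) = 2756 + 2 = 2758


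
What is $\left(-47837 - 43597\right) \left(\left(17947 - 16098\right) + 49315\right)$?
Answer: $-4678129176$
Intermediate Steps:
$\left(-47837 - 43597\right) \left(\left(17947 - 16098\right) + 49315\right) = - 91434 \left(\left(17947 - 16098\right) + 49315\right) = - 91434 \left(1849 + 49315\right) = \left(-91434\right) 51164 = -4678129176$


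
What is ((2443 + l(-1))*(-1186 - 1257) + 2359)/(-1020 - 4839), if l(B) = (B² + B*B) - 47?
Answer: 278855/279 ≈ 999.48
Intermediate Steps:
l(B) = -47 + 2*B² (l(B) = (B² + B²) - 47 = 2*B² - 47 = -47 + 2*B²)
((2443 + l(-1))*(-1186 - 1257) + 2359)/(-1020 - 4839) = ((2443 + (-47 + 2*(-1)²))*(-1186 - 1257) + 2359)/(-1020 - 4839) = ((2443 + (-47 + 2*1))*(-2443) + 2359)/(-5859) = ((2443 + (-47 + 2))*(-2443) + 2359)*(-1/5859) = ((2443 - 45)*(-2443) + 2359)*(-1/5859) = (2398*(-2443) + 2359)*(-1/5859) = (-5858314 + 2359)*(-1/5859) = -5855955*(-1/5859) = 278855/279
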